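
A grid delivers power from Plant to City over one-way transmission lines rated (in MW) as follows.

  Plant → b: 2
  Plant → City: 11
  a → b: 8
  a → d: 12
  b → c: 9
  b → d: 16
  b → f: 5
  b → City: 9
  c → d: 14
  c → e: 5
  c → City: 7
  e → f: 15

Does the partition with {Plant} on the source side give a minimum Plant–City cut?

Given cut capacity: 2 + 11 = 13.
Augment Plant→City: bottleneck 11, flow now 11.
Augment Plant→b→City: bottleneck 2, flow now 13.
No augmenting path remains; maximum flow = 13.
Cut capacity 13 equals the max flow, so it is a minimum cut.

Yes — it is a minimum cut (capacity 13).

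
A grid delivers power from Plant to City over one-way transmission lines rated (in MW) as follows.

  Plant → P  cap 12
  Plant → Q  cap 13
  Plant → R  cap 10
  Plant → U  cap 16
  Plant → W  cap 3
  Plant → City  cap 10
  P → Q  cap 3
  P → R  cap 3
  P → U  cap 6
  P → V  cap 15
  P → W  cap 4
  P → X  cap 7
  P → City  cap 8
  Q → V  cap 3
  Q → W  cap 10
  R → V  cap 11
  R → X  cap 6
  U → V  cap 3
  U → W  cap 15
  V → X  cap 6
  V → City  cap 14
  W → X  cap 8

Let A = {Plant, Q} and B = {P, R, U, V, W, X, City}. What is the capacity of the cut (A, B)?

64

Edges leaving {Plant, Q}: Plant→P (12), Plant→R (10), Plant→U (16), Plant→W (3), Plant→City (10), Q→V (3), Q→W (10).
Cut capacity = 12 + 10 + 16 + 3 + 10 + 3 + 10 = 64.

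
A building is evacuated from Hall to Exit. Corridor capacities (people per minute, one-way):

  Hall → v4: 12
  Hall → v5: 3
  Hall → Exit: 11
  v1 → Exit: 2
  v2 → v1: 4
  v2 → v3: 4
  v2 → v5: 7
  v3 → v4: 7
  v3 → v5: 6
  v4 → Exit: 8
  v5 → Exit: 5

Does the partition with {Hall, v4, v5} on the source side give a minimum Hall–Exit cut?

No — its capacity is 24, but the minimum cut has capacity 22.

Given cut capacity: 11 + 8 + 5 = 24.
Augment Hall→Exit: bottleneck 11, flow now 11.
Augment Hall→v4→Exit: bottleneck 8, flow now 19.
Augment Hall→v5→Exit: bottleneck 3, flow now 22.
No augmenting path remains; maximum flow = 22.
In the residual graph, reachable from Hall: {Hall, v4}.
Min-cut edges: Hall→v5 (3), Hall→Exit (11), v4→Exit (8); capacity 3 + 11 + 8 = 22.
Cut capacity 24 exceeds the max flow 22, so it is not minimum.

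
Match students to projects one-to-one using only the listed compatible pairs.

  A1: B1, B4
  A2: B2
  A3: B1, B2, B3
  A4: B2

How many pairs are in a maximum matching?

3

Unit-capacity flow: source→left, listed edges, right→sink; max matching = max flow.
Augmenting path A1→B1 (+1); matched 1.
Augmenting path A2→B2 (+1); matched 2.
Augmenting path A3→B3 (+1); matched 3.
No augmenting path remains; maximum matching = 3.
König certificate: {A1, A3, B2} is a vertex cover of size 3 (every listed pair touches it), so no matching can be larger.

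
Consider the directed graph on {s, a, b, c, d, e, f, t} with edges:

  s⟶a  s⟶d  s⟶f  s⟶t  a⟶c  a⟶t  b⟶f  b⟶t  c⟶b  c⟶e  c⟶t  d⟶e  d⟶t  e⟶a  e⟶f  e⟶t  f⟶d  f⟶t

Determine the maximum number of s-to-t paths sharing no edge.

4

Assign every edge capacity 1; by Menger, the answer equals the max flow.
Path s→t (+1); total 1.
Path s→a→t (+1); total 2.
Path s→d→t (+1); total 3.
Path s→f→t (+1); total 4.
No residual s→t path; max flow = 4.
Certifying cut of size 4: {s→a, s→d, s→f, s→t}.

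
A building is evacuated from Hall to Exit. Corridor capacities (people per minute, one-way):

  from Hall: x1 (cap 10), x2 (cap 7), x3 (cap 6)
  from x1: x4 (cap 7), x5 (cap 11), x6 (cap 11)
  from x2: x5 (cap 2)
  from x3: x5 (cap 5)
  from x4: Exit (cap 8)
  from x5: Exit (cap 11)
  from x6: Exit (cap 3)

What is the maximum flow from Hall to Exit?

17

Augment Hall→x1→x4→Exit: bottleneck 7, flow now 7.
Augment Hall→x1→x5→Exit: bottleneck 3, flow now 10.
Augment Hall→x2→x5→Exit: bottleneck 2, flow now 12.
Augment Hall→x3→x5→Exit: bottleneck 5, flow now 17.
No augmenting path remains; maximum flow = 17.
In the residual graph, reachable from Hall: {Hall, x2, x3}.
Min-cut edges: Hall→x1 (10), x2→x5 (2), x3→x5 (5); capacity 10 + 2 + 5 = 17.
This cut is saturated, so no flow can exceed 17.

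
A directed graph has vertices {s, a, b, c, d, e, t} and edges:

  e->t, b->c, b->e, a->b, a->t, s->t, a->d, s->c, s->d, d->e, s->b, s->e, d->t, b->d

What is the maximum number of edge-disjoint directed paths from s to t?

Assign every edge capacity 1; by Menger, the answer equals the max flow.
Path s→t (+1); total 1.
Path s→d→t (+1); total 2.
Path s→e→t (+1); total 3.
No residual s→t path; max flow = 3.
Certifying cut of size 3: {d→t, e→t, s→t}.

3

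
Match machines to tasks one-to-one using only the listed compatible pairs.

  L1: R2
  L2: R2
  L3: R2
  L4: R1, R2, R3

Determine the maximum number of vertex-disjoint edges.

Unit-capacity flow: source→left, listed edges, right→sink; max matching = max flow.
Augmenting path L1→R2 (+1); matched 1.
Augmenting path L4→R1 (+1); matched 2.
No augmenting path remains; maximum matching = 2.
König certificate: {L4, R2} is a vertex cover of size 2 (every listed pair touches it), so no matching can be larger.

2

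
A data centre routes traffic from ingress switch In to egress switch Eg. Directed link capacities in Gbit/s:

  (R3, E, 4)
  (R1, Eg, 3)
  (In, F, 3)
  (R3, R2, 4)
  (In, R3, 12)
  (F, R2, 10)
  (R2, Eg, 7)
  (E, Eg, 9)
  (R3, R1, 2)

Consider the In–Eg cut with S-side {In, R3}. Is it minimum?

Given cut capacity: 3 + 2 + 4 + 4 = 13.
Augment In→F→R2→Eg: bottleneck 3, flow now 3.
Augment In→R3→R1→Eg: bottleneck 2, flow now 5.
Augment In→R3→E→Eg: bottleneck 4, flow now 9.
Augment In→R3→R2→Eg: bottleneck 4, flow now 13.
No augmenting path remains; maximum flow = 13.
Cut capacity 13 equals the max flow, so it is a minimum cut.

Yes — it is a minimum cut (capacity 13).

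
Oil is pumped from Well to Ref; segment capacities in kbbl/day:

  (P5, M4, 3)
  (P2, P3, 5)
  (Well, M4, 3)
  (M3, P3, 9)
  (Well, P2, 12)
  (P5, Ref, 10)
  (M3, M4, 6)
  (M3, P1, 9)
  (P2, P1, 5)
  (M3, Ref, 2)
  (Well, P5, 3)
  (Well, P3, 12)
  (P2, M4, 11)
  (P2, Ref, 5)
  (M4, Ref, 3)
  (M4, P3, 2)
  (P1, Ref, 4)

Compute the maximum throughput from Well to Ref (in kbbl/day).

15

Augment Well→P2→Ref: bottleneck 5, flow now 5.
Augment Well→P5→Ref: bottleneck 3, flow now 8.
Augment Well→M4→Ref: bottleneck 3, flow now 11.
Augment Well→P2→P1→Ref: bottleneck 4, flow now 15.
No augmenting path remains; maximum flow = 15.
In the residual graph, reachable from Well: {Well, P2, M4, P1, P3}.
Min-cut edges: Well→P5 (3), P2→Ref (5), M4→Ref (3), P1→Ref (4); capacity 3 + 5 + 3 + 4 = 15.
This cut is saturated, so no flow can exceed 15.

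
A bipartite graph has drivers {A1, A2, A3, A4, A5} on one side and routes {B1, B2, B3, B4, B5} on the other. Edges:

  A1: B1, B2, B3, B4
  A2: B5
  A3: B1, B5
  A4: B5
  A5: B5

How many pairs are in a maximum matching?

Unit-capacity flow: source→left, listed edges, right→sink; max matching = max flow.
Augmenting path A1→B1 (+1); matched 1.
Augmenting path A2→B5 (+1); matched 2.
Augmenting path A3→B1→A1→B2 (+1); matched 3.
No augmenting path remains; maximum matching = 3.
König certificate: {A1, A3, B5} is a vertex cover of size 3 (every listed pair touches it), so no matching can be larger.

3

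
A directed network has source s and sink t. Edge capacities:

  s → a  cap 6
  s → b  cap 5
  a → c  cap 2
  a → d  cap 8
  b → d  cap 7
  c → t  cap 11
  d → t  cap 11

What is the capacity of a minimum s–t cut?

11

Augment s→a→c→t: bottleneck 2, flow now 2.
Augment s→a→d→t: bottleneck 4, flow now 6.
Augment s→b→d→t: bottleneck 5, flow now 11.
No augmenting path remains; maximum flow = 11.
By max-flow min-cut, the minimum cut capacity equals the max flow.
In the residual graph, reachable from s: {s}.
Min-cut edges: s→a (6), s→b (5); capacity 6 + 5 = 11.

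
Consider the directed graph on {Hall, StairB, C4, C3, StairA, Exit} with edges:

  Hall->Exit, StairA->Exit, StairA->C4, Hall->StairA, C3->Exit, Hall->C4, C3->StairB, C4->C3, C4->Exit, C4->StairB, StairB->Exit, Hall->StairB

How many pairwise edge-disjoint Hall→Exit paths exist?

4

Assign every edge capacity 1; by Menger, the answer equals the max flow.
Path Hall→Exit (+1); total 1.
Path Hall→StairB→Exit (+1); total 2.
Path Hall→C4→Exit (+1); total 3.
Path Hall→StairA→Exit (+1); total 4.
No residual Hall→Exit path; max flow = 4.
Certifying cut of size 4: {Hall→C4, Hall→Exit, Hall→StairA, Hall→StairB}.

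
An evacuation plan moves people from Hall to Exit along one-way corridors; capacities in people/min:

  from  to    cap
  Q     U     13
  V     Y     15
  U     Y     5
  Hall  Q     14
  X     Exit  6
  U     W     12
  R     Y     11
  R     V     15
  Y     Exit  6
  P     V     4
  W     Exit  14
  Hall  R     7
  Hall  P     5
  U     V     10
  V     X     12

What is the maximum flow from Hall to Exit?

Augment Hall→R→Y→Exit: bottleneck 6, flow now 6.
Augment Hall→P→V→X→Exit: bottleneck 4, flow now 10.
Augment Hall→Q→U→W→Exit: bottleneck 12, flow now 22.
Augment Hall→R→V→X→Exit: bottleneck 1, flow now 23.
Augment Hall→Q→U→V→X→Exit: bottleneck 1, flow now 24.
No augmenting path remains; maximum flow = 24.
In the residual graph, reachable from Hall: {Hall, P, Q}.
Min-cut edges: Hall→R (7), P→V (4), Q→U (13); capacity 7 + 4 + 13 = 24.
This cut is saturated, so no flow can exceed 24.

24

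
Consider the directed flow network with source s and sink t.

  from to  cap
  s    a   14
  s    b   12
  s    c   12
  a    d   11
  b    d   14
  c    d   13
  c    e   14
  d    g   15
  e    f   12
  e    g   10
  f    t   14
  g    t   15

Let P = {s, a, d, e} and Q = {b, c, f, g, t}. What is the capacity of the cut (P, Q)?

Edges leaving {s, a, d, e}: s→b (12), s→c (12), d→g (15), e→f (12), e→g (10).
Cut capacity = 12 + 12 + 15 + 12 + 10 = 61.

61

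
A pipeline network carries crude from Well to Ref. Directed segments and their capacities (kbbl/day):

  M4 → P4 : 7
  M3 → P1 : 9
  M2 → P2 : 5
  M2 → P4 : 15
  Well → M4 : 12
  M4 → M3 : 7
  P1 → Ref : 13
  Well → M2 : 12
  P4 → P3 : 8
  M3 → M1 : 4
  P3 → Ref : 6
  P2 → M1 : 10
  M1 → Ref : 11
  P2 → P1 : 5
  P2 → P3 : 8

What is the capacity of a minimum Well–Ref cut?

18

Augment Well→M4→M3→M1→Ref: bottleneck 4, flow now 4.
Augment Well→M4→M3→P1→Ref: bottleneck 3, flow now 7.
Augment Well→M4→P4→P3→Ref: bottleneck 5, flow now 12.
Augment Well→M2→P4→P3→Ref: bottleneck 1, flow now 13.
Augment Well→M2→P2→M1→Ref: bottleneck 5, flow now 18.
No augmenting path remains; maximum flow = 18.
By max-flow min-cut, the minimum cut capacity equals the max flow.
In the residual graph, reachable from Well: {Well, M4, M2, P4, P3}.
Min-cut edges: M4→M3 (7), M2→P2 (5), P3→Ref (6); capacity 7 + 5 + 6 = 18.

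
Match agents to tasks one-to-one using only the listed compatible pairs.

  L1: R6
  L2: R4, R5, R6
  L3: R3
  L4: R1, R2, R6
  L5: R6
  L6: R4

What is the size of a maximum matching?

Unit-capacity flow: source→left, listed edges, right→sink; max matching = max flow.
Augmenting path L1→R6 (+1); matched 1.
Augmenting path L2→R4 (+1); matched 2.
Augmenting path L3→R3 (+1); matched 3.
Augmenting path L4→R1 (+1); matched 4.
Augmenting path L6→R4→L2→R5 (+1); matched 5.
No augmenting path remains; maximum matching = 5.
König certificate: {L2, L3, L4, L6, R6} is a vertex cover of size 5 (every listed pair touches it), so no matching can be larger.

5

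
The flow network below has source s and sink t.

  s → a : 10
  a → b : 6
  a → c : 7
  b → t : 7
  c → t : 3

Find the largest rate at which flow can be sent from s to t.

9

Augment s→a→b→t: bottleneck 6, flow now 6.
Augment s→a→c→t: bottleneck 3, flow now 9.
No augmenting path remains; maximum flow = 9.
In the residual graph, reachable from s: {s, a, c}.
Min-cut edges: a→b (6), c→t (3); capacity 6 + 3 = 9.
This cut is saturated, so no flow can exceed 9.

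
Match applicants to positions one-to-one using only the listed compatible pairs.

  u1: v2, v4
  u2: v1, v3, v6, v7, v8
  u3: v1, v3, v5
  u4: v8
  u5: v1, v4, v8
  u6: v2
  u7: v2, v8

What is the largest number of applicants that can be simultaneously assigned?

6

Unit-capacity flow: source→left, listed edges, right→sink; max matching = max flow.
Augmenting path u1→v2 (+1); matched 1.
Augmenting path u2→v1 (+1); matched 2.
Augmenting path u3→v3 (+1); matched 3.
Augmenting path u4→v8 (+1); matched 4.
Augmenting path u5→v4 (+1); matched 5.
Augmenting path u6→v2→u1→v4→u5→v1→u2→v6 (+1); matched 6.
No augmenting path remains; maximum matching = 6.
König certificate: {u1, u2, u3, u5, v2, v8} is a vertex cover of size 6 (every listed pair touches it), so no matching can be larger.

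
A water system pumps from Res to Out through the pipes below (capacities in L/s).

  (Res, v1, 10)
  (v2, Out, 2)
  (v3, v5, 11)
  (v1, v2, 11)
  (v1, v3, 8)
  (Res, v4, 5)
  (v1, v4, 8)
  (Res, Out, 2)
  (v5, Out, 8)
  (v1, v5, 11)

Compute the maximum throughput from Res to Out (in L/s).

12

Augment Res→Out: bottleneck 2, flow now 2.
Augment Res→v1→v2→Out: bottleneck 2, flow now 4.
Augment Res→v1→v5→Out: bottleneck 8, flow now 12.
No augmenting path remains; maximum flow = 12.
In the residual graph, reachable from Res: {Res, v4}.
Min-cut edges: Res→v1 (10), Res→Out (2); capacity 10 + 2 = 12.
This cut is saturated, so no flow can exceed 12.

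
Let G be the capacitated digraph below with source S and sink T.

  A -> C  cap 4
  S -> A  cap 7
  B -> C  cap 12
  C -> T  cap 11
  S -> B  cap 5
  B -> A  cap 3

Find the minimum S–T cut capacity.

9

Augment S→A→C→T: bottleneck 4, flow now 4.
Augment S→B→C→T: bottleneck 5, flow now 9.
No augmenting path remains; maximum flow = 9.
By max-flow min-cut, the minimum cut capacity equals the max flow.
In the residual graph, reachable from S: {S, A}.
Min-cut edges: S→B (5), A→C (4); capacity 5 + 4 = 9.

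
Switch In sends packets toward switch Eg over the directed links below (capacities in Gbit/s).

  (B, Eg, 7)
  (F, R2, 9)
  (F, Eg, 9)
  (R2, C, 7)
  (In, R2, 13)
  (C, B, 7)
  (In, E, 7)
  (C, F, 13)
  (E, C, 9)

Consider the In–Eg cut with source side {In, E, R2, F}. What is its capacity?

Edges leaving {In, E, R2, F}: E→C (9), R2→C (7), F→Eg (9).
Cut capacity = 9 + 7 + 9 = 25.

25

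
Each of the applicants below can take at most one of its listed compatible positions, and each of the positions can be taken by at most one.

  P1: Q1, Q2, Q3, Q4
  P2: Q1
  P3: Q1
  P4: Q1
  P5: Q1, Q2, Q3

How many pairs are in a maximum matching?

3

Unit-capacity flow: source→left, listed edges, right→sink; max matching = max flow.
Augmenting path P1→Q1 (+1); matched 1.
Augmenting path P5→Q2 (+1); matched 2.
Augmenting path P2→Q1→P1→Q3 (+1); matched 3.
No augmenting path remains; maximum matching = 3.
König certificate: {P1, P5, Q1} is a vertex cover of size 3 (every listed pair touches it), so no matching can be larger.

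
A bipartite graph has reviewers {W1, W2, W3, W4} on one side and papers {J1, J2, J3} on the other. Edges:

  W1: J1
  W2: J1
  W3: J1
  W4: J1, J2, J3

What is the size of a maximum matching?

Unit-capacity flow: source→left, listed edges, right→sink; max matching = max flow.
Augmenting path W1→J1 (+1); matched 1.
Augmenting path W4→J2 (+1); matched 2.
No augmenting path remains; maximum matching = 2.
König certificate: {W4, J1} is a vertex cover of size 2 (every listed pair touches it), so no matching can be larger.

2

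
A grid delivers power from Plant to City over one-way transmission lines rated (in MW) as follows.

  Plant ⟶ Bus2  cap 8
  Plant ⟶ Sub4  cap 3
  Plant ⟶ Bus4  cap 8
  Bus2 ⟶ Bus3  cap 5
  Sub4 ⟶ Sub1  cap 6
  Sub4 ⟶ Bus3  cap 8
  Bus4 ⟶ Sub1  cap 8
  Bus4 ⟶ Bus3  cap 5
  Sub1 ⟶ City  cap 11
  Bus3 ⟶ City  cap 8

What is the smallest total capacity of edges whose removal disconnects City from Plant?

Augment Plant→Bus2→Bus3→City: bottleneck 5, flow now 5.
Augment Plant→Sub4→Sub1→City: bottleneck 3, flow now 8.
Augment Plant→Bus4→Sub1→City: bottleneck 8, flow now 16.
No augmenting path remains; maximum flow = 16.
By max-flow min-cut, the minimum cut capacity equals the max flow.
In the residual graph, reachable from Plant: {Plant, Bus2}.
Min-cut edges: Plant→Sub4 (3), Plant→Bus4 (8), Bus2→Bus3 (5); capacity 3 + 8 + 5 = 16.

16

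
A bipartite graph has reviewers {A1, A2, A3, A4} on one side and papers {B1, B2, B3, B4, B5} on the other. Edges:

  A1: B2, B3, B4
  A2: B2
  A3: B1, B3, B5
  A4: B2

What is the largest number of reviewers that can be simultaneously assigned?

3

Unit-capacity flow: source→left, listed edges, right→sink; max matching = max flow.
Augmenting path A1→B2 (+1); matched 1.
Augmenting path A3→B1 (+1); matched 2.
Augmenting path A2→B2→A1→B3 (+1); matched 3.
No augmenting path remains; maximum matching = 3.
König certificate: {A1, A3, B2} is a vertex cover of size 3 (every listed pair touches it), so no matching can be larger.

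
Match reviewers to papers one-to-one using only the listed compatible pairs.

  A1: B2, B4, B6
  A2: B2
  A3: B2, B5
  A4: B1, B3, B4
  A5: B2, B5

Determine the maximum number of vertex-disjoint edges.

Unit-capacity flow: source→left, listed edges, right→sink; max matching = max flow.
Augmenting path A1→B2 (+1); matched 1.
Augmenting path A3→B5 (+1); matched 2.
Augmenting path A4→B1 (+1); matched 3.
Augmenting path A2→B2→A1→B4 (+1); matched 4.
No augmenting path remains; maximum matching = 4.
König certificate: {A1, A4, B2, B5} is a vertex cover of size 4 (every listed pair touches it), so no matching can be larger.

4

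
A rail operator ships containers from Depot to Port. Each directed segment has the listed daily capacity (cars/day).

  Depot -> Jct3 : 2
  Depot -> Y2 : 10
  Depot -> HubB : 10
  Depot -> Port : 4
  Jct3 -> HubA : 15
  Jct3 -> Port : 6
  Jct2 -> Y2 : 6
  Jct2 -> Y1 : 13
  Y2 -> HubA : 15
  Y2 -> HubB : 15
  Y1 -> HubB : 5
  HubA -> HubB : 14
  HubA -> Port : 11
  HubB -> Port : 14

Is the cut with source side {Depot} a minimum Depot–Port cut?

Given cut capacity: 2 + 10 + 10 + 4 = 26.
Augment Depot→Port: bottleneck 4, flow now 4.
Augment Depot→Jct3→Port: bottleneck 2, flow now 6.
Augment Depot→HubB→Port: bottleneck 10, flow now 16.
Augment Depot→Y2→HubA→Port: bottleneck 10, flow now 26.
No augmenting path remains; maximum flow = 26.
Cut capacity 26 equals the max flow, so it is a minimum cut.

Yes — it is a minimum cut (capacity 26).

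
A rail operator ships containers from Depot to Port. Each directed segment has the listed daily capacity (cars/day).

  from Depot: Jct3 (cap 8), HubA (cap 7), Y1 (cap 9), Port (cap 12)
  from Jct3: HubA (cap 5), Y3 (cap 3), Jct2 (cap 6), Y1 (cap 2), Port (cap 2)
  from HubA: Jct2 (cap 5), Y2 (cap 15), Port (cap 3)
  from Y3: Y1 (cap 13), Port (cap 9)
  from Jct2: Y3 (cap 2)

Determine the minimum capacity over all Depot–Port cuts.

Augment Depot→Port: bottleneck 12, flow now 12.
Augment Depot→Jct3→Port: bottleneck 2, flow now 14.
Augment Depot→HubA→Port: bottleneck 3, flow now 17.
Augment Depot→Jct3→Y3→Port: bottleneck 3, flow now 20.
Augment Depot→Jct3→Jct2→Y3→Port: bottleneck 2, flow now 22.
No augmenting path remains; maximum flow = 22.
By max-flow min-cut, the minimum cut capacity equals the max flow.
In the residual graph, reachable from Depot: {Depot, Jct3, HubA, Jct2, Y1, Y2}.
Min-cut edges: Depot→Port (12), Jct3→Y3 (3), Jct3→Port (2), HubA→Port (3), Jct2→Y3 (2); capacity 12 + 3 + 2 + 3 + 2 = 22.

22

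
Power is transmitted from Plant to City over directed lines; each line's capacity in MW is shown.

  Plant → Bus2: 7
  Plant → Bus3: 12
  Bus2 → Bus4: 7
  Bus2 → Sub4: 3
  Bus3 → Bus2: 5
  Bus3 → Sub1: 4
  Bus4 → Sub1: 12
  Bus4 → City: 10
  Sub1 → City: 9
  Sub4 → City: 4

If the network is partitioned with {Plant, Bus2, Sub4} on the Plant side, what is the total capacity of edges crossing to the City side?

Edges leaving {Plant, Bus2, Sub4}: Plant→Bus3 (12), Bus2→Bus4 (7), Sub4→City (4).
Cut capacity = 12 + 7 + 4 = 23.

23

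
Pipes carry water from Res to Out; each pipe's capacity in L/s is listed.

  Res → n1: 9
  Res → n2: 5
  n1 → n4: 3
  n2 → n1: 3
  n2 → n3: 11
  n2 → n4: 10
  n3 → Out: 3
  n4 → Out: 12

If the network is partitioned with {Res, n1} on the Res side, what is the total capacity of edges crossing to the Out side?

Edges leaving {Res, n1}: Res→n2 (5), n1→n4 (3).
Cut capacity = 5 + 3 = 8.

8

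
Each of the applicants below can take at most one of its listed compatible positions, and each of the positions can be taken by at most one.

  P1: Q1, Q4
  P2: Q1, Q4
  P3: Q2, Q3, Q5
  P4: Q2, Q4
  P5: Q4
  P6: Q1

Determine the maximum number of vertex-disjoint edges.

Unit-capacity flow: source→left, listed edges, right→sink; max matching = max flow.
Augmenting path P1→Q1 (+1); matched 1.
Augmenting path P2→Q4 (+1); matched 2.
Augmenting path P3→Q2 (+1); matched 3.
Augmenting path P4→Q2→P3→Q3 (+1); matched 4.
No augmenting path remains; maximum matching = 4.
König certificate: {P3, P4, Q1, Q4} is a vertex cover of size 4 (every listed pair touches it), so no matching can be larger.

4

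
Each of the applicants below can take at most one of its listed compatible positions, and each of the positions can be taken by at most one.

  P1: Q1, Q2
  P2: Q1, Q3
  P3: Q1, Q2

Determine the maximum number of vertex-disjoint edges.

3

Unit-capacity flow: source→left, listed edges, right→sink; max matching = max flow.
Augmenting path P1→Q1 (+1); matched 1.
Augmenting path P2→Q3 (+1); matched 2.
Augmenting path P3→Q2 (+1); matched 3.
No augmenting path remains; maximum matching = 3.
König certificate: {P1, P2, P3} is a vertex cover of size 3 (every listed pair touches it), so no matching can be larger.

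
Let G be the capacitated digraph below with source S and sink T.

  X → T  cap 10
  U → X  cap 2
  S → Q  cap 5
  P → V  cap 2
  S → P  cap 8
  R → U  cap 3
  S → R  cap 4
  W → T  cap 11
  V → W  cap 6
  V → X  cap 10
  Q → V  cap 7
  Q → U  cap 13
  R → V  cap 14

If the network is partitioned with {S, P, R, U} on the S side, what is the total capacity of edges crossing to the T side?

23

Edges leaving {S, P, R, U}: S→Q (5), P→V (2), R→V (14), U→X (2).
Cut capacity = 5 + 2 + 14 + 2 = 23.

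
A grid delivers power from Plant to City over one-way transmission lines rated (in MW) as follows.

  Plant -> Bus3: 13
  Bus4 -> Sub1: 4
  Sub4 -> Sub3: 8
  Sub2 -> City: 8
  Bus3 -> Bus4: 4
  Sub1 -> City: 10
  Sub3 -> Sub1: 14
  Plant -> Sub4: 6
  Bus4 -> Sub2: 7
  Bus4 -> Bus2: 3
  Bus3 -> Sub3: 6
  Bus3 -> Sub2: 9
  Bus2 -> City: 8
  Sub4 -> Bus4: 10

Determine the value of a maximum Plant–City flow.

Augment Plant→Bus3→Sub2→City: bottleneck 8, flow now 8.
Augment Plant→Sub4→Bus4→Sub1→City: bottleneck 4, flow now 12.
Augment Plant→Sub4→Bus4→Bus2→City: bottleneck 2, flow now 14.
Augment Plant→Bus3→Bus4→Bus2→City: bottleneck 1, flow now 15.
Augment Plant→Bus3→Sub3→Sub1→City: bottleneck 4, flow now 19.
No augmenting path remains; maximum flow = 19.
In the residual graph, reachable from Plant: {Plant}.
Min-cut edges: Plant→Sub4 (6), Plant→Bus3 (13); capacity 6 + 13 = 19.
This cut is saturated, so no flow can exceed 19.

19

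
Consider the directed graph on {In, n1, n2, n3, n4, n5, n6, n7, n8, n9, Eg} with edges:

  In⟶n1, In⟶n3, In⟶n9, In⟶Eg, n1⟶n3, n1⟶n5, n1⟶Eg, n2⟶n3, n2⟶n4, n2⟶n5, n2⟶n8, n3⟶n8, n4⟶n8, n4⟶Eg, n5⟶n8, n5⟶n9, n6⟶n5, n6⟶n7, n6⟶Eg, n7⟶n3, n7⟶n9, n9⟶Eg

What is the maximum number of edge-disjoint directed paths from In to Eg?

Assign every edge capacity 1; by Menger, the answer equals the max flow.
Path In→Eg (+1); total 1.
Path In→n1→Eg (+1); total 2.
Path In→n9→Eg (+1); total 3.
No residual In→Eg path; max flow = 3.
Certifying cut of size 3: {In→Eg, In→n1, In→n9}.

3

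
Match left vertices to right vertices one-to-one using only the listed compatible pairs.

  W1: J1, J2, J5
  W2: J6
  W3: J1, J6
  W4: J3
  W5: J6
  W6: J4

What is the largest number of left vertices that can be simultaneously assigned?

5

Unit-capacity flow: source→left, listed edges, right→sink; max matching = max flow.
Augmenting path W1→J1 (+1); matched 1.
Augmenting path W2→J6 (+1); matched 2.
Augmenting path W4→J3 (+1); matched 3.
Augmenting path W6→J4 (+1); matched 4.
Augmenting path W3→J1→W1→J2 (+1); matched 5.
No augmenting path remains; maximum matching = 5.
König certificate: {W1, W3, W4, W6, J6} is a vertex cover of size 5 (every listed pair touches it), so no matching can be larger.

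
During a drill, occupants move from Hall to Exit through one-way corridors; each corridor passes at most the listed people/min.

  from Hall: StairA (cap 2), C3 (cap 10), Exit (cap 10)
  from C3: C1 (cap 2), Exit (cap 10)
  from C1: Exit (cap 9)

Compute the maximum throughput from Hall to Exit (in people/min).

20

Augment Hall→Exit: bottleneck 10, flow now 10.
Augment Hall→C3→Exit: bottleneck 10, flow now 20.
No augmenting path remains; maximum flow = 20.
In the residual graph, reachable from Hall: {Hall, StairA}.
Min-cut edges: Hall→C3 (10), Hall→Exit (10); capacity 10 + 10 = 20.
This cut is saturated, so no flow can exceed 20.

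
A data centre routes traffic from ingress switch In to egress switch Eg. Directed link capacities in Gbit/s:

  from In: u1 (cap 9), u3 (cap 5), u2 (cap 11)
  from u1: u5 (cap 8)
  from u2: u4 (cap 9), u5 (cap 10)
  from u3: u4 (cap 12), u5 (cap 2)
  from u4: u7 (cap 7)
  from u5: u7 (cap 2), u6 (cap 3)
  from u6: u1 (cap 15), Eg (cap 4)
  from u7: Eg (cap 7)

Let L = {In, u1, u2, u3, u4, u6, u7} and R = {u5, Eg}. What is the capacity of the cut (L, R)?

Edges leaving {In, u1, u2, u3, u4, u6, u7}: u1→u5 (8), u2→u5 (10), u3→u5 (2), u6→Eg (4), u7→Eg (7).
Cut capacity = 8 + 10 + 2 + 4 + 7 = 31.

31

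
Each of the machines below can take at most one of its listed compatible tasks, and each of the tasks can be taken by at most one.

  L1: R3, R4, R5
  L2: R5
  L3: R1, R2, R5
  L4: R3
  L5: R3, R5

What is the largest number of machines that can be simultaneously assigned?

4

Unit-capacity flow: source→left, listed edges, right→sink; max matching = max flow.
Augmenting path L1→R3 (+1); matched 1.
Augmenting path L2→R5 (+1); matched 2.
Augmenting path L3→R1 (+1); matched 3.
Augmenting path L4→R3→L1→R4 (+1); matched 4.
No augmenting path remains; maximum matching = 4.
König certificate: {L1, L3, R3, R5} is a vertex cover of size 4 (every listed pair touches it), so no matching can be larger.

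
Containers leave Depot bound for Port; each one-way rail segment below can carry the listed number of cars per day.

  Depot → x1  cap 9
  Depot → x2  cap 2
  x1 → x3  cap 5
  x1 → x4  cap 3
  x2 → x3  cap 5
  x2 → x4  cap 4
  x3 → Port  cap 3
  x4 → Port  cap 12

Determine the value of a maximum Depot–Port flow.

8

Augment Depot→x1→x3→Port: bottleneck 3, flow now 3.
Augment Depot→x1→x4→Port: bottleneck 3, flow now 6.
Augment Depot→x2→x4→Port: bottleneck 2, flow now 8.
No augmenting path remains; maximum flow = 8.
In the residual graph, reachable from Depot: {Depot, x1, x3}.
Min-cut edges: Depot→x2 (2), x1→x4 (3), x3→Port (3); capacity 2 + 3 + 3 = 8.
This cut is saturated, so no flow can exceed 8.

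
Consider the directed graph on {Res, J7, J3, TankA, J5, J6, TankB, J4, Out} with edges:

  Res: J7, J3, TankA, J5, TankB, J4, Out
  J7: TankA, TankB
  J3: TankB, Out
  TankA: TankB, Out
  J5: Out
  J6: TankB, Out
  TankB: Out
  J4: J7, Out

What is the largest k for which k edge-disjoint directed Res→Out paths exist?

Assign every edge capacity 1; by Menger, the answer equals the max flow.
Path Res→Out (+1); total 1.
Path Res→J3→Out (+1); total 2.
Path Res→TankA→Out (+1); total 3.
Path Res→J5→Out (+1); total 4.
Path Res→TankB→Out (+1); total 5.
Path Res→J4→Out (+1); total 6.
No residual Res→Out path; max flow = 6.
Certifying cut of size 6: {Res→J3, Res→J4, Res→J5, Res→Out, TankA→Out, TankB→Out}.

6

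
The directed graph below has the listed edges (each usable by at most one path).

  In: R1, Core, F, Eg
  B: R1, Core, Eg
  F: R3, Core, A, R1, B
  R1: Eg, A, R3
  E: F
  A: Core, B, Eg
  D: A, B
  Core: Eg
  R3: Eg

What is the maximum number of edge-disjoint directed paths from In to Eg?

4

Assign every edge capacity 1; by Menger, the answer equals the max flow.
Path In→Eg (+1); total 1.
Path In→R1→Eg (+1); total 2.
Path In→Core→Eg (+1); total 3.
Path In→F→B→Eg (+1); total 4.
No residual In→Eg path; max flow = 4.
Certifying cut of size 4: {In→Core, In→Eg, In→F, In→R1}.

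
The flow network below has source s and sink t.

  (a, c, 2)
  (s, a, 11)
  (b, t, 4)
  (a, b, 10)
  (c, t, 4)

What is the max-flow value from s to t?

6

Augment s→a→b→t: bottleneck 4, flow now 4.
Augment s→a→c→t: bottleneck 2, flow now 6.
No augmenting path remains; maximum flow = 6.
In the residual graph, reachable from s: {s, a, b}.
Min-cut edges: a→c (2), b→t (4); capacity 2 + 4 = 6.
This cut is saturated, so no flow can exceed 6.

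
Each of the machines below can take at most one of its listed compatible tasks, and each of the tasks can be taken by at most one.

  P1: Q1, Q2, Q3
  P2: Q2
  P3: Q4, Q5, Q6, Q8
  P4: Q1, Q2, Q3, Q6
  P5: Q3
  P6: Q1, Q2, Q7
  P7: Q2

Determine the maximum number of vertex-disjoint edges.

6

Unit-capacity flow: source→left, listed edges, right→sink; max matching = max flow.
Augmenting path P1→Q1 (+1); matched 1.
Augmenting path P2→Q2 (+1); matched 2.
Augmenting path P3→Q4 (+1); matched 3.
Augmenting path P4→Q3 (+1); matched 4.
Augmenting path P6→Q7 (+1); matched 5.
Augmenting path P5→Q3→P4→Q6 (+1); matched 6.
No augmenting path remains; maximum matching = 6.
König certificate: {P1, P3, P4, P5, P6, Q2} is a vertex cover of size 6 (every listed pair touches it), so no matching can be larger.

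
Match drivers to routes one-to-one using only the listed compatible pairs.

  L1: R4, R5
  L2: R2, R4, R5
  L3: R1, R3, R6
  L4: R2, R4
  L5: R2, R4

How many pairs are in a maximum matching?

Unit-capacity flow: source→left, listed edges, right→sink; max matching = max flow.
Augmenting path L1→R4 (+1); matched 1.
Augmenting path L2→R2 (+1); matched 2.
Augmenting path L3→R1 (+1); matched 3.
Augmenting path L4→R2→L2→R5 (+1); matched 4.
No augmenting path remains; maximum matching = 4.
König certificate: {L3, R2, R4, R5} is a vertex cover of size 4 (every listed pair touches it), so no matching can be larger.

4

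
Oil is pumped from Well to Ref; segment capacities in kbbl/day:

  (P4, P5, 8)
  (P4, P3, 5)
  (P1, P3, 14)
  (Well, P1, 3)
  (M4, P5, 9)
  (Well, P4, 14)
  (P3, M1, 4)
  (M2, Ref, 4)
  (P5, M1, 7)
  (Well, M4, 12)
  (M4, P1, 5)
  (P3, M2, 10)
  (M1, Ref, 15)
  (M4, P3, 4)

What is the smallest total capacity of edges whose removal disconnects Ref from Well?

Augment Well→P1→P3→M2→Ref: bottleneck 3, flow now 3.
Augment Well→P4→P5→M1→Ref: bottleneck 7, flow now 10.
Augment Well→P4→P3→M2→Ref: bottleneck 1, flow now 11.
Augment Well→P4→P3→M1→Ref: bottleneck 4, flow now 15.
No augmenting path remains; maximum flow = 15.
By max-flow min-cut, the minimum cut capacity equals the max flow.
In the residual graph, reachable from Well: {Well, P1, P4, M4, P5, P3, M2}.
Min-cut edges: P5→M1 (7), P3→M1 (4), M2→Ref (4); capacity 7 + 4 + 4 = 15.

15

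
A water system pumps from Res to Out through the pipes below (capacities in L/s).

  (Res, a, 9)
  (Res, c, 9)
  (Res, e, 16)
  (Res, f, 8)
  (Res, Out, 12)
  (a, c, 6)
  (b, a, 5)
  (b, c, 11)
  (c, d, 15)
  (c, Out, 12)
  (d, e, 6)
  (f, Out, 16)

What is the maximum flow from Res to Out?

32

Augment Res→Out: bottleneck 12, flow now 12.
Augment Res→c→Out: bottleneck 9, flow now 21.
Augment Res→f→Out: bottleneck 8, flow now 29.
Augment Res→a→c→Out: bottleneck 3, flow now 32.
No augmenting path remains; maximum flow = 32.
In the residual graph, reachable from Res: {Res, a, c, d, e}.
Min-cut edges: Res→f (8), Res→Out (12), c→Out (12); capacity 8 + 12 + 12 = 32.
This cut is saturated, so no flow can exceed 32.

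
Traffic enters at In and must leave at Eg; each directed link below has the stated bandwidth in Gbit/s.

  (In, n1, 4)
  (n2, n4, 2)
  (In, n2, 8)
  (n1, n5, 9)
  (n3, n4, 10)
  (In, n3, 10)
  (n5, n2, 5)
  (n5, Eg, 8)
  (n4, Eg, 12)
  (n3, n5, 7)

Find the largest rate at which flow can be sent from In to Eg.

16

Augment In→n1→n5→Eg: bottleneck 4, flow now 4.
Augment In→n2→n4→Eg: bottleneck 2, flow now 6.
Augment In→n3→n4→Eg: bottleneck 10, flow now 16.
No augmenting path remains; maximum flow = 16.
In the residual graph, reachable from In: {In, n2}.
Min-cut edges: In→n1 (4), In→n3 (10), n2→n4 (2); capacity 4 + 10 + 2 = 16.
This cut is saturated, so no flow can exceed 16.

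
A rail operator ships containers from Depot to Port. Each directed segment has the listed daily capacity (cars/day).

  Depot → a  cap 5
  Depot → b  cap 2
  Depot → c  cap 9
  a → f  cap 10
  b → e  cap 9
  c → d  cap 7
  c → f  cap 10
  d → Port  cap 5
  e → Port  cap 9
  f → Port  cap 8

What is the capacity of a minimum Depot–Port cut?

15

Augment Depot→a→f→Port: bottleneck 5, flow now 5.
Augment Depot→b→e→Port: bottleneck 2, flow now 7.
Augment Depot→c→d→Port: bottleneck 5, flow now 12.
Augment Depot→c→f→Port: bottleneck 3, flow now 15.
No augmenting path remains; maximum flow = 15.
By max-flow min-cut, the minimum cut capacity equals the max flow.
In the residual graph, reachable from Depot: {Depot, a, c, d, f}.
Min-cut edges: Depot→b (2), d→Port (5), f→Port (8); capacity 2 + 5 + 8 = 15.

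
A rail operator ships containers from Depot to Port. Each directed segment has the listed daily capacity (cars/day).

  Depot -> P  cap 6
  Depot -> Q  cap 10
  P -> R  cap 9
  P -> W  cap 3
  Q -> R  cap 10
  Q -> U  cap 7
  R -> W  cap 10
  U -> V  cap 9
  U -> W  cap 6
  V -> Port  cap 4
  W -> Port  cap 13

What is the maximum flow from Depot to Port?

16

Augment Depot→P→W→Port: bottleneck 3, flow now 3.
Augment Depot→P→R→W→Port: bottleneck 3, flow now 6.
Augment Depot→Q→R→W→Port: bottleneck 7, flow now 13.
Augment Depot→Q→U→V→Port: bottleneck 3, flow now 16.
No augmenting path remains; maximum flow = 16.
In the residual graph, reachable from Depot: {Depot}.
Min-cut edges: Depot→P (6), Depot→Q (10); capacity 6 + 10 = 16.
This cut is saturated, so no flow can exceed 16.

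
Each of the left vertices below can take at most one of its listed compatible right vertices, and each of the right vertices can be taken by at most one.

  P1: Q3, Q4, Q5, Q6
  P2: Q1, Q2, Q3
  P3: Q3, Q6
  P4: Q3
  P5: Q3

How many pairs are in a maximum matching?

4

Unit-capacity flow: source→left, listed edges, right→sink; max matching = max flow.
Augmenting path P1→Q3 (+1); matched 1.
Augmenting path P2→Q1 (+1); matched 2.
Augmenting path P3→Q6 (+1); matched 3.
Augmenting path P4→Q3→P1→Q4 (+1); matched 4.
No augmenting path remains; maximum matching = 4.
König certificate: {P1, P2, P3, Q3} is a vertex cover of size 4 (every listed pair touches it), so no matching can be larger.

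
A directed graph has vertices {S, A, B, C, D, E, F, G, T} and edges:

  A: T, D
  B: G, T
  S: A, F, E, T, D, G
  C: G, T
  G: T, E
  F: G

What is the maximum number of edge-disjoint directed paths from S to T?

3

Assign every edge capacity 1; by Menger, the answer equals the max flow.
Path S→T (+1); total 1.
Path S→A→T (+1); total 2.
Path S→G→T (+1); total 3.
No residual S→T path; max flow = 3.
Certifying cut of size 3: {G→T, S→A, S→T}.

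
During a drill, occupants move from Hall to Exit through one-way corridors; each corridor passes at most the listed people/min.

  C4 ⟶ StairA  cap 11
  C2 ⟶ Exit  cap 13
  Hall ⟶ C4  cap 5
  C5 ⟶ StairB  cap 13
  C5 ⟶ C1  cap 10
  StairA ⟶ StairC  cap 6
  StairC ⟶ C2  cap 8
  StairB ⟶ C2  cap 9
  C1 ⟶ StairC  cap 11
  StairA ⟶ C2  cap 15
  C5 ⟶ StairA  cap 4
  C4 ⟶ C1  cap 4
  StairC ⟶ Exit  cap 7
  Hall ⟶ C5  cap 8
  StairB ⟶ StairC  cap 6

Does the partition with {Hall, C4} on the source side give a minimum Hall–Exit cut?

No — its capacity is 23, but the minimum cut has capacity 13.

Given cut capacity: 8 + 4 + 11 = 23.
Augment Hall→C4→C1→StairC→Exit: bottleneck 4, flow now 4.
Augment Hall→C4→StairA→C2→Exit: bottleneck 1, flow now 5.
Augment Hall→C5→C1→StairC→Exit: bottleneck 3, flow now 8.
Augment Hall→C5→StairA→C2→Exit: bottleneck 4, flow now 12.
Augment Hall→C5→StairB→C2→Exit: bottleneck 1, flow now 13.
No augmenting path remains; maximum flow = 13.
In the residual graph, reachable from Hall: {Hall}.
Min-cut edges: Hall→C4 (5), Hall→C5 (8); capacity 5 + 8 = 13.
Cut capacity 23 exceeds the max flow 13, so it is not minimum.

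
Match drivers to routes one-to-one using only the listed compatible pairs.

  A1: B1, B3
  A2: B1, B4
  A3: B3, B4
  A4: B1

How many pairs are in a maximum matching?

3

Unit-capacity flow: source→left, listed edges, right→sink; max matching = max flow.
Augmenting path A1→B1 (+1); matched 1.
Augmenting path A2→B4 (+1); matched 2.
Augmenting path A3→B3 (+1); matched 3.
No augmenting path remains; maximum matching = 3.
König certificate: {B1, B3, B4} is a vertex cover of size 3 (every listed pair touches it), so no matching can be larger.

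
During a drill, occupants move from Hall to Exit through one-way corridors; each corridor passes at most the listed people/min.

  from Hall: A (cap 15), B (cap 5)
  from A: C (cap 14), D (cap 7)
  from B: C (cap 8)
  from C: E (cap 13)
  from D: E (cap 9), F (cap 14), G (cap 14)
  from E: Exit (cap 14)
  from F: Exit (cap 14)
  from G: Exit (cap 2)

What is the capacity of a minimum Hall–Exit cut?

Augment Hall→A→C→E→Exit: bottleneck 13, flow now 13.
Augment Hall→A→D→E→Exit: bottleneck 1, flow now 14.
Augment Hall→A→D→F→Exit: bottleneck 1, flow now 15.
Augment Hall→B→C→A→D→F→Exit: bottleneck 5, flow now 20. (uses reverse residual edge)
No augmenting path remains; maximum flow = 20.
By max-flow min-cut, the minimum cut capacity equals the max flow.
In the residual graph, reachable from Hall: {Hall}.
Min-cut edges: Hall→A (15), Hall→B (5); capacity 15 + 5 = 20.

20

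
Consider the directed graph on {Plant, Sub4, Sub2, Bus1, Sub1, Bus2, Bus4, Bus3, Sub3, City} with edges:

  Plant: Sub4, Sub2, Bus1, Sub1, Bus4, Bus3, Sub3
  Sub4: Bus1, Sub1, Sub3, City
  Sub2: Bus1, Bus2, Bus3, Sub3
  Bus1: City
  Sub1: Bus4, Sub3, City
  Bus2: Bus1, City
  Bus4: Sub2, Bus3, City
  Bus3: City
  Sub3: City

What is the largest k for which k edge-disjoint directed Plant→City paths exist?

Assign every edge capacity 1; by Menger, the answer equals the max flow.
Path Plant→Sub4→City (+1); total 1.
Path Plant→Bus1→City (+1); total 2.
Path Plant→Sub1→City (+1); total 3.
Path Plant→Bus4→City (+1); total 4.
Path Plant→Bus3→City (+1); total 5.
Path Plant→Sub3→City (+1); total 6.
Path Plant→Sub2→Bus2→City (+1); total 7.
No residual Plant→City path; max flow = 7.
Certifying cut of size 7: {Plant→Bus1, Plant→Bus3, Plant→Bus4, Plant→Sub1, Plant→Sub2, Plant→Sub3, Plant→Sub4}.

7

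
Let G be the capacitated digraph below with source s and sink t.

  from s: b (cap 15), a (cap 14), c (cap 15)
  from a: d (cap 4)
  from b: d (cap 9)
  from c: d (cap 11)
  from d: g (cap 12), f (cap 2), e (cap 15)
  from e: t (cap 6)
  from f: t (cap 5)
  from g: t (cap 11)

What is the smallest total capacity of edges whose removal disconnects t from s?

Augment s→a→d→e→t: bottleneck 4, flow now 4.
Augment s→b→d→e→t: bottleneck 2, flow now 6.
Augment s→b→d→f→t: bottleneck 2, flow now 8.
Augment s→b→d→g→t: bottleneck 5, flow now 13.
Augment s→c→d→g→t: bottleneck 6, flow now 19.
No augmenting path remains; maximum flow = 19.
By max-flow min-cut, the minimum cut capacity equals the max flow.
In the residual graph, reachable from s: {s, a, b, c, d, e, g}.
Min-cut edges: d→f (2), e→t (6), g→t (11); capacity 2 + 6 + 11 = 19.

19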